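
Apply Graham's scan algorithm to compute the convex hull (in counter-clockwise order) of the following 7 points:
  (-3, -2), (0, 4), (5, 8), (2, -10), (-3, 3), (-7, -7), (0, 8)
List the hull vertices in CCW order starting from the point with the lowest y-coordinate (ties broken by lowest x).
Hull (CCW) = [(2, -10), (5, 8), (0, 8), (-3, 3), (-7, -7)]

Graham scan procedure:
  1. Find the pivot p₀ = point with lowest y (tie → lowest x): (2, -10).
  2. Sort the remaining points by polar angle around p₀.
  3. Walk through sorted points, maintaining a stack; pop the top while the last three entries make a non-left turn (cross product ≤ 0).
  4. Final stack is the convex hull in CCW order: (2, -10), (5, 8), (0, 8), (-3, 3), (-7, -7).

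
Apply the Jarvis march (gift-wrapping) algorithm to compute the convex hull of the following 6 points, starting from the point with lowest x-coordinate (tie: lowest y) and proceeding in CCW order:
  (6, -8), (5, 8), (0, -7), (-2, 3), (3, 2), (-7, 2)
Hull (CCW) = [(-7, 2), (0, -7), (6, -8), (5, 8)]

Jarvis march: at each step, from the current hull vertex p, select the next vertex q as the point such that every other point lies strictly to the left of (or on) the directed line p → q. (Equivalently: for every other point r, the cross product (q − p) × (r − p) ≥ 0.)
Starting point (lowest x, tie lowest y): (-7, 2). Wrap until returning to start. Resulting hull: (-7, 2), (0, -7), (6, -8), (5, 8).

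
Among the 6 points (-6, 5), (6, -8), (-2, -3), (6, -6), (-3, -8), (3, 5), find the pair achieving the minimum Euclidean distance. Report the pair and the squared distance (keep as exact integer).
Pair = ((6, -8), (6, -6)); squared distance = 4

Compute all C(6, 2) = 15 pairwise squared distances (x_i − x_j)² + (y_i − y_j)². The minimum is 4, attained by the pair ((6, -8), (6, -6)).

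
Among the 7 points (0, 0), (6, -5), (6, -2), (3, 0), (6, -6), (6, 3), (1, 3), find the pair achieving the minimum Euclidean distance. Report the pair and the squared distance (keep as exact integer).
Pair = ((6, -5), (6, -6)); squared distance = 1

Compute all C(7, 2) = 21 pairwise squared distances (x_i − x_j)² + (y_i − y_j)². The minimum is 1, attained by the pair ((6, -5), (6, -6)).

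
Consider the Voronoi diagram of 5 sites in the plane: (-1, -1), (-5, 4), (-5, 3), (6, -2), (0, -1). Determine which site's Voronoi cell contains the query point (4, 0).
Nearest site = (6, -2)

The Voronoi cell of site s contains exactly those query points closer to s than to any other site. Compute squared distances from q = (4, 0) to each site:
  (6 − 4)² + (-2 − 0)² = 8
  (0 − 4)² + (-1 − 0)² = 17
  (-1 − 4)² + (-1 − 0)² = 26
  (-5 − 4)² + (3 − 0)² = 90
  (-5 − 4)² + (4 − 0)² = 97
Minimum is attained by (6, -2), so q lies in its Voronoi cell.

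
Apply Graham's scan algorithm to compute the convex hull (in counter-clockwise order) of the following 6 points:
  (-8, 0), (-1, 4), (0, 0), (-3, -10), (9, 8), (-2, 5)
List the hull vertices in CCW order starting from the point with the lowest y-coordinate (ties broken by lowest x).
Hull (CCW) = [(-3, -10), (9, 8), (-2, 5), (-8, 0)]

Graham scan procedure:
  1. Find the pivot p₀ = point with lowest y (tie → lowest x): (-3, -10).
  2. Sort the remaining points by polar angle around p₀.
  3. Walk through sorted points, maintaining a stack; pop the top while the last three entries make a non-left turn (cross product ≤ 0).
  4. Final stack is the convex hull in CCW order: (-3, -10), (9, 8), (-2, 5), (-8, 0).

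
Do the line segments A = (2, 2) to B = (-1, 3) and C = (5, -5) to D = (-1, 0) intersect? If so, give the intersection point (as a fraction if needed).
No (intersection of containing lines falls outside at least one segment)

Parametrize and solve: t = 3, s = 2. At least one of these is outside [0, 1], so the segments do not intersect.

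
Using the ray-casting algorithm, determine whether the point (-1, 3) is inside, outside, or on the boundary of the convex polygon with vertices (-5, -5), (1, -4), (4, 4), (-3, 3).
The point (-1, 3) lies strictly inside the polygon

Cast a horizontal ray to the right from the query point and count how many polygon edges it crosses (each edge strictly once or zero times, handled with the usual half-open convention). 
Parity of crossings → odd ⇒ inside.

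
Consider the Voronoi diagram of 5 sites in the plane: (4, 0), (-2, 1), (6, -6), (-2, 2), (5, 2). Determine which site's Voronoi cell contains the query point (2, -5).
Nearest site = (6, -6)

The Voronoi cell of site s contains exactly those query points closer to s than to any other site. Compute squared distances from q = (2, -5) to each site:
  (6 − 2)² + (-6 − -5)² = 17
  (4 − 2)² + (0 − -5)² = 29
  (-2 − 2)² + (1 − -5)² = 52
  (5 − 2)² + (2 − -5)² = 58
  (-2 − 2)² + (2 − -5)² = 65
Minimum is attained by (6, -6), so q lies in its Voronoi cell.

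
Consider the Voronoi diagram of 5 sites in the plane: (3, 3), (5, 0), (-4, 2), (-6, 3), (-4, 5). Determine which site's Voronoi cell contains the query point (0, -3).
Nearest site = (5, 0)

The Voronoi cell of site s contains exactly those query points closer to s than to any other site. Compute squared distances from q = (0, -3) to each site:
  (5 − 0)² + (0 − -3)² = 34
  (-4 − 0)² + (2 − -3)² = 41
  (3 − 0)² + (3 − -3)² = 45
  (-6 − 0)² + (3 − -3)² = 72
  (-4 − 0)² + (5 − -3)² = 80
Minimum is attained by (5, 0), so q lies in its Voronoi cell.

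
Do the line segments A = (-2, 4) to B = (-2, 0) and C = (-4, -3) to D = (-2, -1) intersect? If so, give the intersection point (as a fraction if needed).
No (intersection of containing lines falls outside at least one segment)

Parametrize and solve: t = 5/4, s = 1. At least one of these is outside [0, 1], so the segments do not intersect.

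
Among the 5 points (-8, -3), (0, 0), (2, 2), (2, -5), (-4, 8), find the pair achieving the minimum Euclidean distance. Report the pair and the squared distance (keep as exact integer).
Pair = ((0, 0), (2, 2)); squared distance = 8

Compute all C(5, 2) = 10 pairwise squared distances (x_i − x_j)² + (y_i − y_j)². The minimum is 8, attained by the pair ((0, 0), (2, 2)).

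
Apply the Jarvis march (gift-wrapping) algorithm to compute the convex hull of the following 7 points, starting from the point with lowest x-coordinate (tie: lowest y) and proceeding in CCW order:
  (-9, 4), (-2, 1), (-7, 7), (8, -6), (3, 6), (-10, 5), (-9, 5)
Hull (CCW) = [(-10, 5), (-9, 4), (8, -6), (3, 6), (-7, 7)]

Jarvis march: at each step, from the current hull vertex p, select the next vertex q as the point such that every other point lies strictly to the left of (or on) the directed line p → q. (Equivalently: for every other point r, the cross product (q − p) × (r − p) ≥ 0.)
Starting point (lowest x, tie lowest y): (-10, 5). Wrap until returning to start. Resulting hull: (-10, 5), (-9, 4), (8, -6), (3, 6), (-7, 7).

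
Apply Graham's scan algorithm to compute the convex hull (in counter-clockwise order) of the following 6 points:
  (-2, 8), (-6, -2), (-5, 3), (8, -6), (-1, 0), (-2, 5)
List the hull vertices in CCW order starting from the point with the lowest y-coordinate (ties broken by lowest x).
Hull (CCW) = [(8, -6), (-2, 8), (-5, 3), (-6, -2)]

Graham scan procedure:
  1. Find the pivot p₀ = point with lowest y (tie → lowest x): (8, -6).
  2. Sort the remaining points by polar angle around p₀.
  3. Walk through sorted points, maintaining a stack; pop the top while the last three entries make a non-left turn (cross product ≤ 0).
  4. Final stack is the convex hull in CCW order: (8, -6), (-2, 8), (-5, 3), (-6, -2).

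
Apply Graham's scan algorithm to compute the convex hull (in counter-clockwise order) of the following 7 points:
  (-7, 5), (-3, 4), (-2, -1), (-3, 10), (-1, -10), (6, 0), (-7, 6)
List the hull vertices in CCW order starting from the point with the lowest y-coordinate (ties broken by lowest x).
Hull (CCW) = [(-1, -10), (6, 0), (-3, 10), (-7, 6), (-7, 5)]

Graham scan procedure:
  1. Find the pivot p₀ = point with lowest y (tie → lowest x): (-1, -10).
  2. Sort the remaining points by polar angle around p₀.
  3. Walk through sorted points, maintaining a stack; pop the top while the last three entries make a non-left turn (cross product ≤ 0).
  4. Final stack is the convex hull in CCW order: (-1, -10), (6, 0), (-3, 10), (-7, 6), (-7, 5).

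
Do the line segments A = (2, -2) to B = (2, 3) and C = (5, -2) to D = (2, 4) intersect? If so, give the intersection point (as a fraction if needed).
No (intersection of containing lines falls outside at least one segment)

Parametrize and solve: t = 6/5, s = 1. At least one of these is outside [0, 1], so the segments do not intersect.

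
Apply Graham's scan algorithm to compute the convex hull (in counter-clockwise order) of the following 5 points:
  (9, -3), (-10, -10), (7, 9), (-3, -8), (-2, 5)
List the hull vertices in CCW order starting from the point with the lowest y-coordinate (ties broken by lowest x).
Hull (CCW) = [(-10, -10), (-3, -8), (9, -3), (7, 9), (-2, 5)]

Graham scan procedure:
  1. Find the pivot p₀ = point with lowest y (tie → lowest x): (-10, -10).
  2. Sort the remaining points by polar angle around p₀.
  3. Walk through sorted points, maintaining a stack; pop the top while the last three entries make a non-left turn (cross product ≤ 0).
  4. Final stack is the convex hull in CCW order: (-10, -10), (-3, -8), (9, -3), (7, 9), (-2, 5).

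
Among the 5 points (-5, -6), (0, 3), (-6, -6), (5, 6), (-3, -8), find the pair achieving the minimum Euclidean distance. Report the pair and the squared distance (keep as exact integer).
Pair = ((-5, -6), (-6, -6)); squared distance = 1

Compute all C(5, 2) = 10 pairwise squared distances (x_i − x_j)² + (y_i − y_j)². The minimum is 1, attained by the pair ((-5, -6), (-6, -6)).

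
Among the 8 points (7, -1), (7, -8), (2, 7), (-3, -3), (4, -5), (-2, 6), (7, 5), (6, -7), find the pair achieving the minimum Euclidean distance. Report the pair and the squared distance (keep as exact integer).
Pair = ((7, -8), (6, -7)); squared distance = 2

Compute all C(8, 2) = 28 pairwise squared distances (x_i − x_j)² + (y_i − y_j)². The minimum is 2, attained by the pair ((7, -8), (6, -7)).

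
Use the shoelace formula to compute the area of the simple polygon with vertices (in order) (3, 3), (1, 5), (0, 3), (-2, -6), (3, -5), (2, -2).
Area = 65/2

Shoelace formula: Area = (1/2) |Σ_i (x_i · y_{i+1} − x_{i+1} · y_i)| (indices mod n). Compute each cross term:
  (3)(5) − (1)(3) = 12
  (1)(3) − (0)(5) = 3
  (0)(-6) − (-2)(3) = 6
  (-2)(-5) − (3)(-6) = 28
  (3)(-2) − (2)(-5) = 4
  (2)(3) − (3)(-2) = 12
Sum = 65, so (signed) Area = 65/2 = 65/2, |Area| = 65/2.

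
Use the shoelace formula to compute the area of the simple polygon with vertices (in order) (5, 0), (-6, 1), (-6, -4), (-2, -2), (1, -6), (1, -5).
Area = 79/2

Shoelace formula: Area = (1/2) |Σ_i (x_i · y_{i+1} − x_{i+1} · y_i)| (indices mod n). Compute each cross term:
  (5)(1) − (-6)(0) = 5
  (-6)(-4) − (-6)(1) = 30
  (-6)(-2) − (-2)(-4) = 4
  (-2)(-6) − (1)(-2) = 14
  (1)(-5) − (1)(-6) = 1
  (1)(0) − (5)(-5) = 25
Sum = 79, so (signed) Area = 79/2 = 79/2, |Area| = 79/2.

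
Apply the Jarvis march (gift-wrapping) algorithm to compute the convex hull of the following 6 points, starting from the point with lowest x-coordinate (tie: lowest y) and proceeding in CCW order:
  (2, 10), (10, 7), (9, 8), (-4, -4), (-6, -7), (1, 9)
Hull (CCW) = [(-6, -7), (10, 7), (9, 8), (2, 10), (1, 9)]

Jarvis march: at each step, from the current hull vertex p, select the next vertex q as the point such that every other point lies strictly to the left of (or on) the directed line p → q. (Equivalently: for every other point r, the cross product (q − p) × (r − p) ≥ 0.)
Starting point (lowest x, tie lowest y): (-6, -7). Wrap until returning to start. Resulting hull: (-6, -7), (10, 7), (9, 8), (2, 10), (1, 9).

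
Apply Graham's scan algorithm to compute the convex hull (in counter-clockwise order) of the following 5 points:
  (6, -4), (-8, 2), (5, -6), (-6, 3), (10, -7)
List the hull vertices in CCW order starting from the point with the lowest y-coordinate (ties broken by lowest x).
Hull (CCW) = [(10, -7), (6, -4), (-6, 3), (-8, 2), (5, -6)]

Graham scan procedure:
  1. Find the pivot p₀ = point with lowest y (tie → lowest x): (10, -7).
  2. Sort the remaining points by polar angle around p₀.
  3. Walk through sorted points, maintaining a stack; pop the top while the last three entries make a non-left turn (cross product ≤ 0).
  4. Final stack is the convex hull in CCW order: (10, -7), (6, -4), (-6, 3), (-8, 2), (5, -6).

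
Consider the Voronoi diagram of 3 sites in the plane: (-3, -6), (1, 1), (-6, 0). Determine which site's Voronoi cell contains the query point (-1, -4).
Nearest site = (-3, -6)

The Voronoi cell of site s contains exactly those query points closer to s than to any other site. Compute squared distances from q = (-1, -4) to each site:
  (-3 − -1)² + (-6 − -4)² = 8
  (1 − -1)² + (1 − -4)² = 29
  (-6 − -1)² + (0 − -4)² = 41
Minimum is attained by (-3, -6), so q lies in its Voronoi cell.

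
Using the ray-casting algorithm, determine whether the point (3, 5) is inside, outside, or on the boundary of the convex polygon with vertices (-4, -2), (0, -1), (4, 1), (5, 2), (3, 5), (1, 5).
The point (3, 5) lies on the polygon boundary

Boundary check: the query satisfies the collinearity and bounding-box conditions for some polygon edge, so it lies exactly on the boundary.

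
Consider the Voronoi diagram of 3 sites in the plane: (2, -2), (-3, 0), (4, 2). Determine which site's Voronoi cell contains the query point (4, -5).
Nearest site = (2, -2)

The Voronoi cell of site s contains exactly those query points closer to s than to any other site. Compute squared distances from q = (4, -5) to each site:
  (2 − 4)² + (-2 − -5)² = 13
  (4 − 4)² + (2 − -5)² = 49
  (-3 − 4)² + (0 − -5)² = 74
Minimum is attained by (2, -2), so q lies in its Voronoi cell.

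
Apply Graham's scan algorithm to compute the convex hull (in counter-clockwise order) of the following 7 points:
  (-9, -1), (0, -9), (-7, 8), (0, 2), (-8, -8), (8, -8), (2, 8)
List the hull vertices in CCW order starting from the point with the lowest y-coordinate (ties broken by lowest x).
Hull (CCW) = [(0, -9), (8, -8), (2, 8), (-7, 8), (-9, -1), (-8, -8)]

Graham scan procedure:
  1. Find the pivot p₀ = point with lowest y (tie → lowest x): (0, -9).
  2. Sort the remaining points by polar angle around p₀.
  3. Walk through sorted points, maintaining a stack; pop the top while the last three entries make a non-left turn (cross product ≤ 0).
  4. Final stack is the convex hull in CCW order: (0, -9), (8, -8), (2, 8), (-7, 8), (-9, -1), (-8, -8).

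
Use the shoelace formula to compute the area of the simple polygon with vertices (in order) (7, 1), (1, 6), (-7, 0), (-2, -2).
Area = 109/2

Shoelace formula: Area = (1/2) |Σ_i (x_i · y_{i+1} − x_{i+1} · y_i)| (indices mod n). Compute each cross term:
  (7)(6) − (1)(1) = 41
  (1)(0) − (-7)(6) = 42
  (-7)(-2) − (-2)(0) = 14
  (-2)(1) − (7)(-2) = 12
Sum = 109, so (signed) Area = 109/2 = 109/2, |Area| = 109/2.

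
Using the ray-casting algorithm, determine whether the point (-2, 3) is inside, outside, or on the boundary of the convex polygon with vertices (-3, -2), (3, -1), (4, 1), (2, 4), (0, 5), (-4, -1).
The point (-2, 3) lies strictly outside the polygon

Cast a horizontal ray to the right from the query point and count how many polygon edges it crosses (each edge strictly once or zero times, handled with the usual half-open convention). 
Parity of crossings → even ⇒ outside.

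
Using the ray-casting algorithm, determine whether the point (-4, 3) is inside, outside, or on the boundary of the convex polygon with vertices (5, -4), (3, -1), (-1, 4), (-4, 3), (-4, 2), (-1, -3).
The point (-4, 3) lies on the polygon boundary

Boundary check: the query satisfies the collinearity and bounding-box conditions for some polygon edge, so it lies exactly on the boundary.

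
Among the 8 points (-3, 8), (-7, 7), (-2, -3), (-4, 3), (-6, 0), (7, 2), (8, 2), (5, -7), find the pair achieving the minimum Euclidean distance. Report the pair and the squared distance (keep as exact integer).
Pair = ((7, 2), (8, 2)); squared distance = 1

Compute all C(8, 2) = 28 pairwise squared distances (x_i − x_j)² + (y_i − y_j)². The minimum is 1, attained by the pair ((7, 2), (8, 2)).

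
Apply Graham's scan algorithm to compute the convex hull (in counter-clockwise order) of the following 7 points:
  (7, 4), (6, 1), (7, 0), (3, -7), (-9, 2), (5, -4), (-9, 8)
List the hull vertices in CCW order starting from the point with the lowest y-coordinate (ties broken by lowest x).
Hull (CCW) = [(3, -7), (5, -4), (7, 0), (7, 4), (-9, 8), (-9, 2)]

Graham scan procedure:
  1. Find the pivot p₀ = point with lowest y (tie → lowest x): (3, -7).
  2. Sort the remaining points by polar angle around p₀.
  3. Walk through sorted points, maintaining a stack; pop the top while the last three entries make a non-left turn (cross product ≤ 0).
  4. Final stack is the convex hull in CCW order: (3, -7), (5, -4), (7, 0), (7, 4), (-9, 8), (-9, 2).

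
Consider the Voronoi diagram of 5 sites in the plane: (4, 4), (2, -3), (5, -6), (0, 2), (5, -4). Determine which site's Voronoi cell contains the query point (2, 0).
Nearest site = (0, 2)

The Voronoi cell of site s contains exactly those query points closer to s than to any other site. Compute squared distances from q = (2, 0) to each site:
  (0 − 2)² + (2 − 0)² = 8
  (2 − 2)² + (-3 − 0)² = 9
  (4 − 2)² + (4 − 0)² = 20
  (5 − 2)² + (-4 − 0)² = 25
  (5 − 2)² + (-6 − 0)² = 45
Minimum is attained by (0, 2), so q lies in its Voronoi cell.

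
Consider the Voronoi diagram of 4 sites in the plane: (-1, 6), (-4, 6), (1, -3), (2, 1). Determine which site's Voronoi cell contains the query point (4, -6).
Nearest site = (1, -3)

The Voronoi cell of site s contains exactly those query points closer to s than to any other site. Compute squared distances from q = (4, -6) to each site:
  (1 − 4)² + (-3 − -6)² = 18
  (2 − 4)² + (1 − -6)² = 53
  (-1 − 4)² + (6 − -6)² = 169
  (-4 − 4)² + (6 − -6)² = 208
Minimum is attained by (1, -3), so q lies in its Voronoi cell.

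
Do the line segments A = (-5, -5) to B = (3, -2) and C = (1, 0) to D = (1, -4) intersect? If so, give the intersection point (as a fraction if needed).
Yes; intersection at (1, -11/4) (t = 3/4 on AB, s = 11/16 on CD)

Parametrize AB as A + t(B − A) = (-5 + 8 t, -5 + 3 t) and CD as C + s(D − C) = (1 + 0 s, 0 + -4 s). Solve the linear system for (t, s). Determinant = 32 ≠ 0, so a unique intersection of the containing lines exists. Solution: t = 3/4, s = 11/16 — both in [0, 1], so the segments cross. Intersection point: (1, -11/4).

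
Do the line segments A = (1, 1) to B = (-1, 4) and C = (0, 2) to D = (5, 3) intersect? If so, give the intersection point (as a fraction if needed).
Yes; intersection at (5/17, 35/17) (t = 6/17 on AB, s = 1/17 on CD)

Parametrize AB as A + t(B − A) = (1 + -2 t, 1 + 3 t) and CD as C + s(D − C) = (0 + 5 s, 2 + 1 s). Solve the linear system for (t, s). Determinant = 17 ≠ 0, so a unique intersection of the containing lines exists. Solution: t = 6/17, s = 1/17 — both in [0, 1], so the segments cross. Intersection point: (5/17, 35/17).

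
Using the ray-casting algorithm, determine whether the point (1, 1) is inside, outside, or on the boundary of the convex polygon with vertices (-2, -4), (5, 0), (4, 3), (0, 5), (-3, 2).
The point (1, 1) lies strictly inside the polygon

Cast a horizontal ray to the right from the query point and count how many polygon edges it crosses (each edge strictly once or zero times, handled with the usual half-open convention). 
Parity of crossings → odd ⇒ inside.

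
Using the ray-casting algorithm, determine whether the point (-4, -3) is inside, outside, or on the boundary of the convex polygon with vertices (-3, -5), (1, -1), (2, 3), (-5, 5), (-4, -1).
The point (-4, -3) lies strictly outside the polygon

Cast a horizontal ray to the right from the query point and count how many polygon edges it crosses (each edge strictly once or zero times, handled with the usual half-open convention). 
Parity of crossings → even ⇒ outside.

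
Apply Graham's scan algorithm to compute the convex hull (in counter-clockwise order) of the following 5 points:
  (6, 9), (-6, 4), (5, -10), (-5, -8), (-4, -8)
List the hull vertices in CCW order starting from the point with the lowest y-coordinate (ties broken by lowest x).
Hull (CCW) = [(5, -10), (6, 9), (-6, 4), (-5, -8)]

Graham scan procedure:
  1. Find the pivot p₀ = point with lowest y (tie → lowest x): (5, -10).
  2. Sort the remaining points by polar angle around p₀.
  3. Walk through sorted points, maintaining a stack; pop the top while the last three entries make a non-left turn (cross product ≤ 0).
  4. Final stack is the convex hull in CCW order: (5, -10), (6, 9), (-6, 4), (-5, -8).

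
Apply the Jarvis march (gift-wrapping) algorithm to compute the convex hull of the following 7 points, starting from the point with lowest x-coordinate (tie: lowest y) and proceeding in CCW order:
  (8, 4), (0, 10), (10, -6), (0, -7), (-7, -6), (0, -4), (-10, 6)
Hull (CCW) = [(-10, 6), (-7, -6), (0, -7), (10, -6), (8, 4), (0, 10)]

Jarvis march: at each step, from the current hull vertex p, select the next vertex q as the point such that every other point lies strictly to the left of (or on) the directed line p → q. (Equivalently: for every other point r, the cross product (q − p) × (r − p) ≥ 0.)
Starting point (lowest x, tie lowest y): (-10, 6). Wrap until returning to start. Resulting hull: (-10, 6), (-7, -6), (0, -7), (10, -6), (8, 4), (0, 10).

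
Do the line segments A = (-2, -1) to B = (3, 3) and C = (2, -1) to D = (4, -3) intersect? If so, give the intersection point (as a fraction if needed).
No (intersection of containing lines falls outside at least one segment)

Parametrize and solve: t = 4/9, s = -8/9. At least one of these is outside [0, 1], so the segments do not intersect.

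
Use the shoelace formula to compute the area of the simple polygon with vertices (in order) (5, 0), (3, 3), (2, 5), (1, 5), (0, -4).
Area = 45/2

Shoelace formula: Area = (1/2) |Σ_i (x_i · y_{i+1} − x_{i+1} · y_i)| (indices mod n). Compute each cross term:
  (5)(3) − (3)(0) = 15
  (3)(5) − (2)(3) = 9
  (2)(5) − (1)(5) = 5
  (1)(-4) − (0)(5) = -4
  (0)(0) − (5)(-4) = 20
Sum = 45, so (signed) Area = 45/2 = 45/2, |Area| = 45/2.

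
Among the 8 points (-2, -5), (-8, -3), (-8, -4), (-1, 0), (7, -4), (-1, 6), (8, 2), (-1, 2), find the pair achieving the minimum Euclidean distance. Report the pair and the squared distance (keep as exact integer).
Pair = ((-8, -3), (-8, -4)); squared distance = 1

Compute all C(8, 2) = 28 pairwise squared distances (x_i − x_j)² + (y_i − y_j)². The minimum is 1, attained by the pair ((-8, -3), (-8, -4)).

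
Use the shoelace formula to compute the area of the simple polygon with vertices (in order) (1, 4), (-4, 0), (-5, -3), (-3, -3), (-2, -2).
Area = 14

Shoelace formula: Area = (1/2) |Σ_i (x_i · y_{i+1} − x_{i+1} · y_i)| (indices mod n). Compute each cross term:
  (1)(0) − (-4)(4) = 16
  (-4)(-3) − (-5)(0) = 12
  (-5)(-3) − (-3)(-3) = 6
  (-3)(-2) − (-2)(-3) = 0
  (-2)(4) − (1)(-2) = -6
Sum = 28, so (signed) Area = 28/2 = 14, |Area| = 14.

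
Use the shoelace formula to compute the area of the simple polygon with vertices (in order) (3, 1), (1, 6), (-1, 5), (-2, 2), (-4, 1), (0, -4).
Area = 35

Shoelace formula: Area = (1/2) |Σ_i (x_i · y_{i+1} − x_{i+1} · y_i)| (indices mod n). Compute each cross term:
  (3)(6) − (1)(1) = 17
  (1)(5) − (-1)(6) = 11
  (-1)(2) − (-2)(5) = 8
  (-2)(1) − (-4)(2) = 6
  (-4)(-4) − (0)(1) = 16
  (0)(1) − (3)(-4) = 12
Sum = 70, so (signed) Area = 70/2 = 35, |Area| = 35.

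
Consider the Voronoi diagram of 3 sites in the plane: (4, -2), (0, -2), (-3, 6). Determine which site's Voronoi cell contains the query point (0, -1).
Nearest site = (0, -2)

The Voronoi cell of site s contains exactly those query points closer to s than to any other site. Compute squared distances from q = (0, -1) to each site:
  (0 − 0)² + (-2 − -1)² = 1
  (4 − 0)² + (-2 − -1)² = 17
  (-3 − 0)² + (6 − -1)² = 58
Minimum is attained by (0, -2), so q lies in its Voronoi cell.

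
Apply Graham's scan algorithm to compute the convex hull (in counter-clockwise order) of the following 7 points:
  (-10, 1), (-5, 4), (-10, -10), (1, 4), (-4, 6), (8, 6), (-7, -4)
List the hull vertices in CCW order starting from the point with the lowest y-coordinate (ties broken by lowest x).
Hull (CCW) = [(-10, -10), (8, 6), (-4, 6), (-10, 1)]

Graham scan procedure:
  1. Find the pivot p₀ = point with lowest y (tie → lowest x): (-10, -10).
  2. Sort the remaining points by polar angle around p₀.
  3. Walk through sorted points, maintaining a stack; pop the top while the last three entries make a non-left turn (cross product ≤ 0).
  4. Final stack is the convex hull in CCW order: (-10, -10), (8, 6), (-4, 6), (-10, 1).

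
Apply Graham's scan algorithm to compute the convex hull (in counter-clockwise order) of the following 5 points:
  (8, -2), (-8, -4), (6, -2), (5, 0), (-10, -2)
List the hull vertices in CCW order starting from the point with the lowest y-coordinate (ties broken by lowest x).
Hull (CCW) = [(-8, -4), (8, -2), (5, 0), (-10, -2)]

Graham scan procedure:
  1. Find the pivot p₀ = point with lowest y (tie → lowest x): (-8, -4).
  2. Sort the remaining points by polar angle around p₀.
  3. Walk through sorted points, maintaining a stack; pop the top while the last three entries make a non-left turn (cross product ≤ 0).
  4. Final stack is the convex hull in CCW order: (-8, -4), (8, -2), (5, 0), (-10, -2).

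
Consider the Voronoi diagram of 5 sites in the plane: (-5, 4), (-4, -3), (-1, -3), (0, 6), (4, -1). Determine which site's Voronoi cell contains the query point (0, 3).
Nearest site = (0, 6)

The Voronoi cell of site s contains exactly those query points closer to s than to any other site. Compute squared distances from q = (0, 3) to each site:
  (0 − 0)² + (6 − 3)² = 9
  (-5 − 0)² + (4 − 3)² = 26
  (4 − 0)² + (-1 − 3)² = 32
  (-1 − 0)² + (-3 − 3)² = 37
  (-4 − 0)² + (-3 − 3)² = 52
Minimum is attained by (0, 6), so q lies in its Voronoi cell.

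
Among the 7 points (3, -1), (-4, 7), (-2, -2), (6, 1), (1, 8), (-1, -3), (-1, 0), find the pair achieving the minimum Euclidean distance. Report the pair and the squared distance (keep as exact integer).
Pair = ((-2, -2), (-1, -3)); squared distance = 2

Compute all C(7, 2) = 21 pairwise squared distances (x_i − x_j)² + (y_i − y_j)². The minimum is 2, attained by the pair ((-2, -2), (-1, -3)).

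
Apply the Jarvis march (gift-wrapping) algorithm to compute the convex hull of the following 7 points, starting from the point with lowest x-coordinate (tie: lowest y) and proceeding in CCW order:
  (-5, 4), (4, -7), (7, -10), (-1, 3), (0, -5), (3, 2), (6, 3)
Hull (CCW) = [(-5, 4), (0, -5), (7, -10), (6, 3)]

Jarvis march: at each step, from the current hull vertex p, select the next vertex q as the point such that every other point lies strictly to the left of (or on) the directed line p → q. (Equivalently: for every other point r, the cross product (q − p) × (r − p) ≥ 0.)
Starting point (lowest x, tie lowest y): (-5, 4). Wrap until returning to start. Resulting hull: (-5, 4), (0, -5), (7, -10), (6, 3).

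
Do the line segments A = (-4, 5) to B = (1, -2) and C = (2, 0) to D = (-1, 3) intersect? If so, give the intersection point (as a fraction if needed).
No (intersection of containing lines falls outside at least one segment)

Parametrize and solve: t = -1/2, s = 17/6. At least one of these is outside [0, 1], so the segments do not intersect.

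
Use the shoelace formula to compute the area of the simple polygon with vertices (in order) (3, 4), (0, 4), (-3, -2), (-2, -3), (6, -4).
Area = 91/2

Shoelace formula: Area = (1/2) |Σ_i (x_i · y_{i+1} − x_{i+1} · y_i)| (indices mod n). Compute each cross term:
  (3)(4) − (0)(4) = 12
  (0)(-2) − (-3)(4) = 12
  (-3)(-3) − (-2)(-2) = 5
  (-2)(-4) − (6)(-3) = 26
  (6)(4) − (3)(-4) = 36
Sum = 91, so (signed) Area = 91/2 = 91/2, |Area| = 91/2.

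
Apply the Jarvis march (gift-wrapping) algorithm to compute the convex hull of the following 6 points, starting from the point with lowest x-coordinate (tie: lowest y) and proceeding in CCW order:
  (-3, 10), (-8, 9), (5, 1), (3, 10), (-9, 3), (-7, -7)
Hull (CCW) = [(-9, 3), (-7, -7), (5, 1), (3, 10), (-3, 10), (-8, 9)]

Jarvis march: at each step, from the current hull vertex p, select the next vertex q as the point such that every other point lies strictly to the left of (or on) the directed line p → q. (Equivalently: for every other point r, the cross product (q − p) × (r − p) ≥ 0.)
Starting point (lowest x, tie lowest y): (-9, 3). Wrap until returning to start. Resulting hull: (-9, 3), (-7, -7), (5, 1), (3, 10), (-3, 10), (-8, 9).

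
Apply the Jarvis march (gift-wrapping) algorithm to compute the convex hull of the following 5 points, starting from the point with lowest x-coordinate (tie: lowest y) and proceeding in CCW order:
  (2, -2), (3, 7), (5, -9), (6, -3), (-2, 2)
Hull (CCW) = [(-2, 2), (5, -9), (6, -3), (3, 7)]

Jarvis march: at each step, from the current hull vertex p, select the next vertex q as the point such that every other point lies strictly to the left of (or on) the directed line p → q. (Equivalently: for every other point r, the cross product (q − p) × (r − p) ≥ 0.)
Starting point (lowest x, tie lowest y): (-2, 2). Wrap until returning to start. Resulting hull: (-2, 2), (5, -9), (6, -3), (3, 7).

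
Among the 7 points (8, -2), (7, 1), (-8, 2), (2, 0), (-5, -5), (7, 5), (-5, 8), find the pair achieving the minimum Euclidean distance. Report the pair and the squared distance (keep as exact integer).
Pair = ((8, -2), (7, 1)); squared distance = 10

Compute all C(7, 2) = 21 pairwise squared distances (x_i − x_j)² + (y_i − y_j)². The minimum is 10, attained by the pair ((8, -2), (7, 1)).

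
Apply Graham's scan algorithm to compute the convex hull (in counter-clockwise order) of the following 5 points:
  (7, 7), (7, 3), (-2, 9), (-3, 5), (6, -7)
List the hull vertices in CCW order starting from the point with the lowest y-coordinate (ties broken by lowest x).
Hull (CCW) = [(6, -7), (7, 3), (7, 7), (-2, 9), (-3, 5)]

Graham scan procedure:
  1. Find the pivot p₀ = point with lowest y (tie → lowest x): (6, -7).
  2. Sort the remaining points by polar angle around p₀.
  3. Walk through sorted points, maintaining a stack; pop the top while the last three entries make a non-left turn (cross product ≤ 0).
  4. Final stack is the convex hull in CCW order: (6, -7), (7, 3), (7, 7), (-2, 9), (-3, 5).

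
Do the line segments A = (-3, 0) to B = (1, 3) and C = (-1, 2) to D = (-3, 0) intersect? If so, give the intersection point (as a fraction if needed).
Yes; intersection at (-3, 0) (t = 0 on AB, s = 1 on CD)

Parametrize AB as A + t(B − A) = (-3 + 4 t, 0 + 3 t) and CD as C + s(D − C) = (-1 + -2 s, 2 + -2 s). Solve the linear system for (t, s). Determinant = 2 ≠ 0, so a unique intersection of the containing lines exists. Solution: t = 0, s = 1 — both in [0, 1], so the segments cross. Intersection point: (-3, 0).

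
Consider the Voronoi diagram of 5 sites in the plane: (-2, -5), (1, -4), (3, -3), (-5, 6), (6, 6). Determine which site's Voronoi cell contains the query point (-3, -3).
Nearest site = (-2, -5)

The Voronoi cell of site s contains exactly those query points closer to s than to any other site. Compute squared distances from q = (-3, -3) to each site:
  (-2 − -3)² + (-5 − -3)² = 5
  (1 − -3)² + (-4 − -3)² = 17
  (3 − -3)² + (-3 − -3)² = 36
  (-5 − -3)² + (6 − -3)² = 85
  (6 − -3)² + (6 − -3)² = 162
Minimum is attained by (-2, -5), so q lies in its Voronoi cell.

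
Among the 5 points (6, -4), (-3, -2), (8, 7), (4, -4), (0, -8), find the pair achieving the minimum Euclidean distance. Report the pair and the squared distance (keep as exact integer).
Pair = ((6, -4), (4, -4)); squared distance = 4

Compute all C(5, 2) = 10 pairwise squared distances (x_i − x_j)² + (y_i − y_j)². The minimum is 4, attained by the pair ((6, -4), (4, -4)).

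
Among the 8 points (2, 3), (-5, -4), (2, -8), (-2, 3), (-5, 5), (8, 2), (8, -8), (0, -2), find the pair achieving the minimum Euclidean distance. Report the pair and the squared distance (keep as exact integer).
Pair = ((-2, 3), (-5, 5)); squared distance = 13

Compute all C(8, 2) = 28 pairwise squared distances (x_i − x_j)² + (y_i − y_j)². The minimum is 13, attained by the pair ((-2, 3), (-5, 5)).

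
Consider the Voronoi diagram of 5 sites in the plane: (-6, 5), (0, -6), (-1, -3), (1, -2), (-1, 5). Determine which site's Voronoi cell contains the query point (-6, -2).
Nearest site = (-1, -3)

The Voronoi cell of site s contains exactly those query points closer to s than to any other site. Compute squared distances from q = (-6, -2) to each site:
  (-1 − -6)² + (-3 − -2)² = 26
  (-6 − -6)² + (5 − -2)² = 49
  (1 − -6)² + (-2 − -2)² = 49
  (0 − -6)² + (-6 − -2)² = 52
  (-1 − -6)² + (5 − -2)² = 74
Minimum is attained by (-1, -3), so q lies in its Voronoi cell.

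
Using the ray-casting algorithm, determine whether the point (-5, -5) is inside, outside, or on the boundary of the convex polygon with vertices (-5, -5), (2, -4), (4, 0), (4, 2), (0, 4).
The point (-5, -5) lies on the polygon boundary

Boundary check: the query satisfies the collinearity and bounding-box conditions for some polygon edge, so it lies exactly on the boundary.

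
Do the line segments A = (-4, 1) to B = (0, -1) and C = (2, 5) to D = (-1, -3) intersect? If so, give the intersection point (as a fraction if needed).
Yes; intersection at (-4/19, -17/19) (t = 18/19 on AB, s = 14/19 on CD)

Parametrize AB as A + t(B − A) = (-4 + 4 t, 1 + -2 t) and CD as C + s(D − C) = (2 + -3 s, 5 + -8 s). Solve the linear system for (t, s). Determinant = 38 ≠ 0, so a unique intersection of the containing lines exists. Solution: t = 18/19, s = 14/19 — both in [0, 1], so the segments cross. Intersection point: (-4/19, -17/19).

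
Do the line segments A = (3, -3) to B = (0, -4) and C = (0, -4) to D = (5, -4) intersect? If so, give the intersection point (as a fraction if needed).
Yes; intersection at (0, -4) (t = 1 on AB, s = 0 on CD)

Parametrize AB as A + t(B − A) = (3 + -3 t, -3 + -1 t) and CD as C + s(D − C) = (0 + 5 s, -4 + 0 s). Solve the linear system for (t, s). Determinant = -5 ≠ 0, so a unique intersection of the containing lines exists. Solution: t = 1, s = 0 — both in [0, 1], so the segments cross. Intersection point: (0, -4).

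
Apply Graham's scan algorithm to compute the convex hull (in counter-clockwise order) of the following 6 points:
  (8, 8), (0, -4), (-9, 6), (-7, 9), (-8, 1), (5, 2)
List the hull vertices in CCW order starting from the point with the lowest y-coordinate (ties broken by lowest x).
Hull (CCW) = [(0, -4), (5, 2), (8, 8), (-7, 9), (-9, 6), (-8, 1)]

Graham scan procedure:
  1. Find the pivot p₀ = point with lowest y (tie → lowest x): (0, -4).
  2. Sort the remaining points by polar angle around p₀.
  3. Walk through sorted points, maintaining a stack; pop the top while the last three entries make a non-left turn (cross product ≤ 0).
  4. Final stack is the convex hull in CCW order: (0, -4), (5, 2), (8, 8), (-7, 9), (-9, 6), (-8, 1).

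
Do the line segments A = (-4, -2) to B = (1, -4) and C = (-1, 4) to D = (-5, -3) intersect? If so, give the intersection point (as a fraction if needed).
No (intersection of containing lines falls outside at least one segment)

Parametrize and solve: t = -3/43, s = 36/43. At least one of these is outside [0, 1], so the segments do not intersect.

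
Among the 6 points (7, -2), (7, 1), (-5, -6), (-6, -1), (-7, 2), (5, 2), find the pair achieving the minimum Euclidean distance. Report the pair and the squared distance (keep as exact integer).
Pair = ((7, 1), (5, 2)); squared distance = 5

Compute all C(6, 2) = 15 pairwise squared distances (x_i − x_j)² + (y_i − y_j)². The minimum is 5, attained by the pair ((7, 1), (5, 2)).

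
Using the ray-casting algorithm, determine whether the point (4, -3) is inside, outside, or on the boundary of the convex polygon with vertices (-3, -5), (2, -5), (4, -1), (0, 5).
The point (4, -3) lies strictly outside the polygon

Cast a horizontal ray to the right from the query point and count how many polygon edges it crosses (each edge strictly once or zero times, handled with the usual half-open convention). 
Parity of crossings → even ⇒ outside.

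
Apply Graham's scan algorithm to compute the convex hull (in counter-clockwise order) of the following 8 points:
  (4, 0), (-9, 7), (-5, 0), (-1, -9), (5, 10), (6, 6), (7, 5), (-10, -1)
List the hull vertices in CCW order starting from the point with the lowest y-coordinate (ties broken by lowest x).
Hull (CCW) = [(-1, -9), (7, 5), (5, 10), (-9, 7), (-10, -1)]

Graham scan procedure:
  1. Find the pivot p₀ = point with lowest y (tie → lowest x): (-1, -9).
  2. Sort the remaining points by polar angle around p₀.
  3. Walk through sorted points, maintaining a stack; pop the top while the last three entries make a non-left turn (cross product ≤ 0).
  4. Final stack is the convex hull in CCW order: (-1, -9), (7, 5), (5, 10), (-9, 7), (-10, -1).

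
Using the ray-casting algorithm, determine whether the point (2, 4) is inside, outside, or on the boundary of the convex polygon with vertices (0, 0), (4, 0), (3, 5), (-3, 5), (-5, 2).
The point (2, 4) lies strictly inside the polygon

Cast a horizontal ray to the right from the query point and count how many polygon edges it crosses (each edge strictly once or zero times, handled with the usual half-open convention). 
Parity of crossings → odd ⇒ inside.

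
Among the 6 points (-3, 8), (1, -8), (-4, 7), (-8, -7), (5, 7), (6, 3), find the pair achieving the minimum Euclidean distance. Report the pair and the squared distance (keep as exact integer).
Pair = ((-3, 8), (-4, 7)); squared distance = 2

Compute all C(6, 2) = 15 pairwise squared distances (x_i − x_j)² + (y_i − y_j)². The minimum is 2, attained by the pair ((-3, 8), (-4, 7)).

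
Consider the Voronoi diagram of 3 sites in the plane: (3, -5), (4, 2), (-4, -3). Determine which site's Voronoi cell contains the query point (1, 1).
Nearest site = (4, 2)

The Voronoi cell of site s contains exactly those query points closer to s than to any other site. Compute squared distances from q = (1, 1) to each site:
  (4 − 1)² + (2 − 1)² = 10
  (3 − 1)² + (-5 − 1)² = 40
  (-4 − 1)² + (-3 − 1)² = 41
Minimum is attained by (4, 2), so q lies in its Voronoi cell.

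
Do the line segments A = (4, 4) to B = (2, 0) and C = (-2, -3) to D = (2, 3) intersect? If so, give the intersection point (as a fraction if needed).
No (intersection of containing lines falls outside at least one segment)

Parametrize and solve: t = -2, s = 5/2. At least one of these is outside [0, 1], so the segments do not intersect.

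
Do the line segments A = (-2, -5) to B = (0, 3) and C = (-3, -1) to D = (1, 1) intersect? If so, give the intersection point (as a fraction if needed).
Yes; intersection at (-5/7, 1/7) (t = 9/14 on AB, s = 4/7 on CD)

Parametrize AB as A + t(B − A) = (-2 + 2 t, -5 + 8 t) and CD as C + s(D − C) = (-3 + 4 s, -1 + 2 s). Solve the linear system for (t, s). Determinant = 28 ≠ 0, so a unique intersection of the containing lines exists. Solution: t = 9/14, s = 4/7 — both in [0, 1], so the segments cross. Intersection point: (-5/7, 1/7).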